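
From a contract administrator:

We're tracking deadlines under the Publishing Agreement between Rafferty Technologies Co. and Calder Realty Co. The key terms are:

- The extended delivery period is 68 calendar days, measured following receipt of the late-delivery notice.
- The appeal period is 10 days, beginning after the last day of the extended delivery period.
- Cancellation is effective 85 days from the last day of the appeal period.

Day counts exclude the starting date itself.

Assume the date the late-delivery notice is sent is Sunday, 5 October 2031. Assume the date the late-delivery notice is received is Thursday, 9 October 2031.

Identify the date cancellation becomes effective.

20 March 2032

Adding 68 calendar days to 9 October 2031 gives 16 December 2031, which is the last day of the extended delivery period.
Adding 10 calendar days to 16 December 2031 gives 26 December 2031, which is the last day of the appeal period.
The date cancellation becomes effective: 26 December 2031 + 85 days = 20 March 2032.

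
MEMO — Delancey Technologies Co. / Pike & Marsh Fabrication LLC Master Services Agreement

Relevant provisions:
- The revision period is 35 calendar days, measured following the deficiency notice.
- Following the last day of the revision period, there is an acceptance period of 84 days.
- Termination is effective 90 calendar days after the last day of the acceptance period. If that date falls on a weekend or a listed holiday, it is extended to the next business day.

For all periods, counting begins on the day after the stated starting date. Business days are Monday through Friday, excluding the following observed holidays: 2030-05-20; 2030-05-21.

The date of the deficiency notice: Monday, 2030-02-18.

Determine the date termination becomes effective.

Adding 35 calendar days to 2030-02-18 gives 2030-03-25, which is the last day of the revision period.
The last day of the acceptance period: 2030-03-25 + 84 days = 2030-06-17.
The date termination becomes effective: 2030-06-17 + 90 days = 2030-09-15. That falls on a Sunday, so it rolls to the next business day, Monday, 2030-09-16.

2030-09-16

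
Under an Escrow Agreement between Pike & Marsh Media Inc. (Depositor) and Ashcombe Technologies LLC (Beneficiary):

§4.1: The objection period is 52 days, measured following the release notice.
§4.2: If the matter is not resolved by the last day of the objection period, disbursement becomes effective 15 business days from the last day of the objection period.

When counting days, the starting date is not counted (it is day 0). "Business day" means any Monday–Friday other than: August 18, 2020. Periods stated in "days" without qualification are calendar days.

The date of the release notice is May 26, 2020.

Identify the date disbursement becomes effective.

August 7, 2020

The last day of the objection period: May 26, 2020 + 52 days = July 17, 2020.
From Friday, July 17, 2020, 15 business days (Jul 20, Jul 21, Jul 22, Jul 23, …, Aug 5, Aug 6, Aug 7, skipping weekends) brings us to Friday, August 7, 2020, which is the date disbursement becomes effective.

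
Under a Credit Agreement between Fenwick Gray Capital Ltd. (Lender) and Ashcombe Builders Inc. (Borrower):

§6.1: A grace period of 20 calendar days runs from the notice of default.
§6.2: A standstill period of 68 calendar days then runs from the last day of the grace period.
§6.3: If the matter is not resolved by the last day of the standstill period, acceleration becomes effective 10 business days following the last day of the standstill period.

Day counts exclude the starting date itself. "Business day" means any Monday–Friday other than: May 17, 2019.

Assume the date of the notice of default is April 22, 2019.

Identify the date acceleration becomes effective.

August 2, 2019

The last day of the grace period: 20 calendar days after April 22, 2019 is May 12, 2019.
The last day of the standstill period: 68 calendar days after May 12, 2019 is July 19, 2019.
From Friday, July 19, 2019, 10 business days (Jul 22, Jul 23, Jul 24, Jul 25, Jul 26, Jul 29, Jul 30, Jul 31, Aug 1, Aug 2, skipping weekends) brings us to Friday, August 2, 2019, which is the date acceleration becomes effective.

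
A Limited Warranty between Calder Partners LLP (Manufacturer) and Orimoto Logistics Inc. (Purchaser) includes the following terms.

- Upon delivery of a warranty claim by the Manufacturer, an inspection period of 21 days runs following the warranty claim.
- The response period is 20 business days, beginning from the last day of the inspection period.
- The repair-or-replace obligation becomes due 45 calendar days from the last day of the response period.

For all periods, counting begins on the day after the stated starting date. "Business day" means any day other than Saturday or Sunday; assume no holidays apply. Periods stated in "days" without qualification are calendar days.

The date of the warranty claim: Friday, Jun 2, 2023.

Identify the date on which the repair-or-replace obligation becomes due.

The last day of the inspection period: 21 calendar days after Jun 2, 2023 is Jun 23, 2023.
From Friday, Jun 23, 2023, 20 business days (Jun 26, Jun 27, Jun 28, Jun 29, …, Jul 19, Jul 20, Jul 21, skipping weekends) brings us to Friday, Jul 21, 2023, which is the last day of the response period.
Adding 45 calendar days to Jul 21, 2023 gives Sep 4, 2023, which is the date on which the repair-or-replace obligation becomes due.

Sep 4, 2023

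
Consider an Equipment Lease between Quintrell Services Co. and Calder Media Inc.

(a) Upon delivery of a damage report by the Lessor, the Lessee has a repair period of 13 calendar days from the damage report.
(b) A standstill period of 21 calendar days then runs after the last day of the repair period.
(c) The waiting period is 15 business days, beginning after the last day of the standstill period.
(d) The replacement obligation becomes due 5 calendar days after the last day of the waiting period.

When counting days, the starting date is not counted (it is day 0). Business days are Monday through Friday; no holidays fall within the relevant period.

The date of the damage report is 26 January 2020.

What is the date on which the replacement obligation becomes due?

25 March 2020

The last day of the repair period: 13 calendar days after 26 January 2020 is 8 February 2020.
Adding 21 calendar days to 8 February 2020 gives 29 February 2020, which is the last day of the standstill period.
The last day of the waiting period: 15 business days after Saturday, 29 February 2020, skipping weekends — Mar 2, Mar 3, Mar 4, Mar 5, …, Mar 18, Mar 19, Mar 20 — lands on Friday, 20 March 2020.
The date on which the replacement obligation becomes due: 20 March 2020 + 5 days = 25 March 2020.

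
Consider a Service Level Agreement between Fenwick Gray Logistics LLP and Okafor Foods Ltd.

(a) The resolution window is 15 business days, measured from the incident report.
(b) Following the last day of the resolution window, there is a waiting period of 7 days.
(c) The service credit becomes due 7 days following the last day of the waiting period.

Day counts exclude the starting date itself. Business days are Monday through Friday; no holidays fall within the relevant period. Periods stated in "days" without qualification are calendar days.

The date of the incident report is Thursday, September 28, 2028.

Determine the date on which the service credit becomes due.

November 2, 2028

The last day of the resolution window: 15 business days after Thursday, September 28, 2028, skipping weekends — Sep 29, Oct 2, Oct 3, Oct 4, …, Oct 17, Oct 18, Oct 19 — lands on Thursday, October 19, 2028.
The last day of the waiting period: October 19, 2028 + 7 days = October 26, 2028.
The date on which the service credit becomes due: October 26, 2028 + 7 days = November 2, 2028.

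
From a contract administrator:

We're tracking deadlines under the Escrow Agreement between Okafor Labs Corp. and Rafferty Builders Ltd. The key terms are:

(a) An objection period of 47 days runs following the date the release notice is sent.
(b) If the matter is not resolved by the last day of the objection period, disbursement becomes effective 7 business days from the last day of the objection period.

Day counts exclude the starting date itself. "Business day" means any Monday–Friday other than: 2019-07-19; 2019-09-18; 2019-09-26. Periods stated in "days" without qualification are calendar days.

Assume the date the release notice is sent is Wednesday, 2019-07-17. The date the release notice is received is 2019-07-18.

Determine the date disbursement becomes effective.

2019-09-11

Adding 47 calendar days to 2019-07-17 gives 2019-09-02, which is the last day of the objection period.
From Monday, 2019-09-02, 7 business days (Sep 3, Sep 4, Sep 5, Sep 6, Sep 9, Sep 10, Sep 11, skipping weekends) brings us to Wednesday, 2019-09-11, which is the date disbursement becomes effective.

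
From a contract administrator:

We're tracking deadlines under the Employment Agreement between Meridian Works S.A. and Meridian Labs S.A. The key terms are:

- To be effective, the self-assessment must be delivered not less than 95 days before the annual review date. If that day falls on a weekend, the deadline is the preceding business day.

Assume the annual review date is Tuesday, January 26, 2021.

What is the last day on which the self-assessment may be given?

Counting back 95 calendar days from January 26, 2021 gives October 23, 2020. That is a Friday, so no adjustment is needed.

October 23, 2020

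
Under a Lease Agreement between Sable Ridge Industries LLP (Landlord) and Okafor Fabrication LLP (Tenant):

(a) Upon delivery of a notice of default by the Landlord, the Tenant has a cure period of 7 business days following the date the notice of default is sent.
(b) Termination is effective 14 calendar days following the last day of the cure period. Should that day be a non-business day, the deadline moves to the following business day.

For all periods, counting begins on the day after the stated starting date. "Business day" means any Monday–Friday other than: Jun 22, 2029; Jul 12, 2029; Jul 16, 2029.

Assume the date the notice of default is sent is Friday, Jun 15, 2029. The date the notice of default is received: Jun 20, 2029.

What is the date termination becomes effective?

The last day of the cure period: counting 7 business days from Friday, Jun 15, 2029 (Jun 18, Jun 19, Jun 20, Jun 21, Jun 25, Jun 26, Jun 27, skipping weekends and the listed holiday on Jun 22) reaches Wednesday, Jun 27, 2029.
The date termination becomes effective: Jun 27, 2029 + 14 days = Jul 11, 2029. Jul 11, 2029 is a Wednesday and is not a listed holiday, so no roll-forward applies.

Jul 11, 2029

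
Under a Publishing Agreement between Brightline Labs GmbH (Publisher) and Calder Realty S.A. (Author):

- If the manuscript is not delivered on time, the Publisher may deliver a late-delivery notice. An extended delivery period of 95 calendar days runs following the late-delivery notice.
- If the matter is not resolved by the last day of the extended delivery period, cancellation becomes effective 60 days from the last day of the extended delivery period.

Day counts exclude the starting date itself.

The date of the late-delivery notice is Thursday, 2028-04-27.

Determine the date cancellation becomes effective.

The last day of the extended delivery period: 2028-04-27 + 95 days = 2028-07-31.
The date cancellation becomes effective: 2028-07-31 + 60 days = 2028-09-29.

2028-09-29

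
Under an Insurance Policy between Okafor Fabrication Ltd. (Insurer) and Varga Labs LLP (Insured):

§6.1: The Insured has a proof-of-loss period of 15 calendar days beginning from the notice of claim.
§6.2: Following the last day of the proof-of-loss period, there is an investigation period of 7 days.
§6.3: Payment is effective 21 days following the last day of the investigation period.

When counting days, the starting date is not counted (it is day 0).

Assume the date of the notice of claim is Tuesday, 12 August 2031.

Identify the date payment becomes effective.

Adding 15 calendar days to 12 August 2031 gives 27 August 2031, which is the last day of the proof-of-loss period.
Adding 7 calendar days to 27 August 2031 gives 3 September 2031, which is the last day of the investigation period.
The date payment becomes effective: 3 September 2031 + 21 days = 24 September 2031.

24 September 2031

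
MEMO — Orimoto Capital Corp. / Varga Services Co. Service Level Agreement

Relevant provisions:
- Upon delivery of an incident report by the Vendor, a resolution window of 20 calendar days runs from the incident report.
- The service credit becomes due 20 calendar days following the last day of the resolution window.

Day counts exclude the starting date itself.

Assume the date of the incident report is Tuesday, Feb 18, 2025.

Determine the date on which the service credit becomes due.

Mar 30, 2025

The last day of the resolution window: 20 calendar days after Feb 18, 2025 is Mar 10, 2025.
The date on which the service credit becomes due: Mar 10, 2025 + 20 days = Mar 30, 2025.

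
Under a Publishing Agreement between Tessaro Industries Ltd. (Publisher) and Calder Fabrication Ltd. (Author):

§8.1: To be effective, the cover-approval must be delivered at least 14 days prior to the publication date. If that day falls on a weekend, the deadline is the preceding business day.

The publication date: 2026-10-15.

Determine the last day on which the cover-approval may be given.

2026-10-15 minus 14 days is 2026-10-01. That is a Thursday, so no adjustment is needed.

2026-10-01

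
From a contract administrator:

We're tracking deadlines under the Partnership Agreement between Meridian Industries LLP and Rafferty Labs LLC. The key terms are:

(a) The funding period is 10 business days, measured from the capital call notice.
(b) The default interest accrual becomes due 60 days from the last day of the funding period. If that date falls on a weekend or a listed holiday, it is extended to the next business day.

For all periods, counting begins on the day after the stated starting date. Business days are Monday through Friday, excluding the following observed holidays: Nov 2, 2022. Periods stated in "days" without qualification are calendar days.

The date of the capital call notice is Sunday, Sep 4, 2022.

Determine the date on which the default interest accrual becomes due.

From Sunday, Sep 4, 2022, 10 business days (Sep 5, Sep 6, Sep 7, Sep 8, Sep 9, Sep 12, Sep 13, Sep 14, Sep 15, Sep 16, skipping weekends) brings us to Friday, Sep 16, 2022, which is the last day of the funding period.
The date on which the default interest accrual becomes due: 60 calendar days after Sep 16, 2022 is Nov 15, 2022. Nov 15, 2022 is a Tuesday and is not a listed holiday, so no roll-forward applies.

Nov 15, 2022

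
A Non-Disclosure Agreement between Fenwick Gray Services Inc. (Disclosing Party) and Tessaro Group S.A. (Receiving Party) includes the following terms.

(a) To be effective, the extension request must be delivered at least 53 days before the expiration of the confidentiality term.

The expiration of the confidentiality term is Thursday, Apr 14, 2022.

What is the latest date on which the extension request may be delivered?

Feb 20, 2022

Counting back 53 calendar days from Apr 14, 2022 gives Feb 20, 2022.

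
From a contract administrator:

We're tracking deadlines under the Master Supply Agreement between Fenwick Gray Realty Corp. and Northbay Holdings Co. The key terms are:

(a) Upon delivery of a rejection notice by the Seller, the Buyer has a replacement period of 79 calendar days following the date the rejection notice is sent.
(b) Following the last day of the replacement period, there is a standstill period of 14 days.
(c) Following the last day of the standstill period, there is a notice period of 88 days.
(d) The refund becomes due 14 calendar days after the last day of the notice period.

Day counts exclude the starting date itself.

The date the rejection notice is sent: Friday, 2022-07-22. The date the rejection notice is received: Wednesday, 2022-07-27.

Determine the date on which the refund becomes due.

The last day of the replacement period: 79 calendar days after 2022-07-22 is 2022-10-09.
The last day of the standstill period: 14 calendar days after 2022-10-09 is 2022-10-23.
Adding 88 calendar days to 2022-10-23 gives 2023-01-19, which is the last day of the notice period.
The date on which the refund becomes due: 2023-01-19 + 14 days = 2023-02-02.

2023-02-02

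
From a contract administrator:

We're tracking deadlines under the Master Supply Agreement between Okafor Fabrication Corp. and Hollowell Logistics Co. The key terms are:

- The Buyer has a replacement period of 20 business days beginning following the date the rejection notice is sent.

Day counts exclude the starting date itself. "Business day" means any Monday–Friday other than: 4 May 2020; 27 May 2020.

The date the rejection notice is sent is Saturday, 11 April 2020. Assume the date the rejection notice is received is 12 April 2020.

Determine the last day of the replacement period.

11 May 2020

The last day of the replacement period: counting 20 business days from Saturday, 11 April 2020 (Apr 13, Apr 14, Apr 15, Apr 16, …, May 7, May 8, May 11, skipping weekends and the listed holiday on May 4) reaches Monday, 11 May 2020.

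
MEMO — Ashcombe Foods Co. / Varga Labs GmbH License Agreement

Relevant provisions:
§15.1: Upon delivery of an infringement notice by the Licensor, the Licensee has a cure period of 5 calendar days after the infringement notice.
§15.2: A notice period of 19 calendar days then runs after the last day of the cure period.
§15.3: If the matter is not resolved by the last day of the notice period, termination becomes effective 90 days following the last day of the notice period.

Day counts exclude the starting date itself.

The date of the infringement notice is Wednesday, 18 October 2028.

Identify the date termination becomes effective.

9 February 2029

The last day of the cure period: 18 October 2028 + 5 days = 23 October 2028.
The last day of the notice period: 23 October 2028 + 19 days = 11 November 2028.
The date termination becomes effective: 90 calendar days after 11 November 2028 is 9 February 2029.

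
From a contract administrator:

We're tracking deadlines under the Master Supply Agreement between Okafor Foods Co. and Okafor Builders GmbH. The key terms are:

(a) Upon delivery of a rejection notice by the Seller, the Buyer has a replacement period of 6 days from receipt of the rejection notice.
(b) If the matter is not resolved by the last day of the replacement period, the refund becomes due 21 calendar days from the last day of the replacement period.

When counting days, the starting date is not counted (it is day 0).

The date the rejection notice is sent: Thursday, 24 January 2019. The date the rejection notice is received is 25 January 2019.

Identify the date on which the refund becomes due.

The last day of the replacement period: 25 January 2019 + 6 days = 31 January 2019.
The date on which the refund becomes due: 31 January 2019 + 21 days = 21 February 2019.

21 February 2019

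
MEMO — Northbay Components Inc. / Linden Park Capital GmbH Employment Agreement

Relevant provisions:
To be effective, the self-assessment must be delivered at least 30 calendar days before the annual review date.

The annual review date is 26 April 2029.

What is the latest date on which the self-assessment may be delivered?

26 April 2029 minus 30 days is 27 March 2029.

27 March 2029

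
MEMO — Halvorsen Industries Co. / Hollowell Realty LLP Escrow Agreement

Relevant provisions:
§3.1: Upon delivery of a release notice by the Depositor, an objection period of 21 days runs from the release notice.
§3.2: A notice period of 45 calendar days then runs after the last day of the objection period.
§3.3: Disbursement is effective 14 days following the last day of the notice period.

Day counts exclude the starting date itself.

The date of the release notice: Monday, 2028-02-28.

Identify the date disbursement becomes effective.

Adding 21 calendar days to 2028-02-28 gives 2028-03-20, which is the last day of the objection period.
The last day of the notice period: 45 calendar days after 2028-03-20 is 2028-05-04.
The date disbursement becomes effective: 2028-05-04 + 14 days = 2028-05-18.

2028-05-18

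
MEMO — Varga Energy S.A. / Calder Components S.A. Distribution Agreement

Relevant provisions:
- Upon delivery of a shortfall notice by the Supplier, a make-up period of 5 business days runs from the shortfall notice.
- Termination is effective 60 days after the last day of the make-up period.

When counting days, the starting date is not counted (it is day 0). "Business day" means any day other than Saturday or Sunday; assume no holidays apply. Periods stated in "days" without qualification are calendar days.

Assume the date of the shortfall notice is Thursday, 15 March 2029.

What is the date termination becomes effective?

21 May 2029

The last day of the make-up period: 5 business days after Thursday, 15 March 2029, skipping weekends — Mar 16, Mar 19, Mar 20, Mar 21, Mar 22 — lands on Thursday, 22 March 2029.
The date termination becomes effective: 60 calendar days after 22 March 2029 is 21 May 2029.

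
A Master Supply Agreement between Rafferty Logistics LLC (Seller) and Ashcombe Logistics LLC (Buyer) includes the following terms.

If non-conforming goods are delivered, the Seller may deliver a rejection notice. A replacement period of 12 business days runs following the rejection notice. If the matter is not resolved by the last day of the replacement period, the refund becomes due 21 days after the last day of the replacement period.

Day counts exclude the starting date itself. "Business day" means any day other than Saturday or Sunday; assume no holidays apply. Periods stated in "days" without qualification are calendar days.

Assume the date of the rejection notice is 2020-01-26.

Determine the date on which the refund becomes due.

2020-03-03

The last day of the replacement period: counting 12 business days from Sunday, 2020-01-26 (Jan 27, Jan 28, Jan 29, Jan 30, …, Feb 7, Feb 10, Feb 11, skipping weekends) reaches Tuesday, 2020-02-11.
Adding 21 calendar days to 2020-02-11 gives 2020-03-03, which is the date on which the refund becomes due.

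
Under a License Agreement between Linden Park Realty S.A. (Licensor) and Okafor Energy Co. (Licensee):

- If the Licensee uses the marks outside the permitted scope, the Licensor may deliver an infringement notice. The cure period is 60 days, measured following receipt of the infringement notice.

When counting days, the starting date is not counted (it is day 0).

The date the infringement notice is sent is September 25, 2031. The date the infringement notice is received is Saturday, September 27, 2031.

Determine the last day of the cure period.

November 26, 2031

Adding 60 calendar days to September 27, 2031 gives November 26, 2031, which is the last day of the cure period.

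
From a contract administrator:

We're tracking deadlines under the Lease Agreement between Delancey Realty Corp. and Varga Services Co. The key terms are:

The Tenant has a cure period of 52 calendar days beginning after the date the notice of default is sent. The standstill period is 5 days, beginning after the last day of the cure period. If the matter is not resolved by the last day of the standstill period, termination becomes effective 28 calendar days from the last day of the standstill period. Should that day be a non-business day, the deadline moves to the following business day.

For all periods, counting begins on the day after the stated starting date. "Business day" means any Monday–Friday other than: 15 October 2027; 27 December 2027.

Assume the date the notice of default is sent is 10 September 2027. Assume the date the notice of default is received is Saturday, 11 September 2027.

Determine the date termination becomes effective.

Adding 52 calendar days to 10 September 2027 gives 1 November 2027, which is the last day of the cure period.
The last day of the standstill period: 5 calendar days after 1 November 2027 is 6 November 2027.
The date termination becomes effective: 28 calendar days after 6 November 2027 is 4 December 2027. That falls on a Saturday, so it rolls to the next business day, Monday, 6 December 2027.

6 December 2027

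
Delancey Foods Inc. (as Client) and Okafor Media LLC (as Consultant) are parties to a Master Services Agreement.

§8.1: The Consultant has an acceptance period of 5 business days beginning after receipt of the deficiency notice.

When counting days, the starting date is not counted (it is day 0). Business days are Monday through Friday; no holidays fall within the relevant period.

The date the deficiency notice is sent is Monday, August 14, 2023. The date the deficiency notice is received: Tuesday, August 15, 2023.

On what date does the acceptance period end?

From Tuesday, August 15, 2023, 5 business days (Aug 16, Aug 17, Aug 18, Aug 21, Aug 22, skipping weekends) brings us to Tuesday, August 22, 2023, which is the last day of the acceptance period.

August 22, 2023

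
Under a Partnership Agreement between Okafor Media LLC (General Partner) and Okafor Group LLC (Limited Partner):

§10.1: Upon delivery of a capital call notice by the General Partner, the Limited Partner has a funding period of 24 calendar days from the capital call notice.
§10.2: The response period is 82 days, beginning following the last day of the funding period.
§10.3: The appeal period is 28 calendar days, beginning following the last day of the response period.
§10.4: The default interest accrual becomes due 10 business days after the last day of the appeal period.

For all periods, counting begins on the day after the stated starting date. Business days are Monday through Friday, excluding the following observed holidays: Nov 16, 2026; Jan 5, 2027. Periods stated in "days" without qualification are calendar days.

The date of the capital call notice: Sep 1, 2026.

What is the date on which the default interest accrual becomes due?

The last day of the funding period: 24 calendar days after Sep 1, 2026 is Sep 25, 2026.
The last day of the response period: 82 calendar days after Sep 25, 2026 is Dec 16, 2026.
Adding 28 calendar days to Dec 16, 2026 gives Jan 13, 2027, which is the last day of the appeal period.
From Wednesday, Jan 13, 2027, 10 business days (Jan 14, Jan 15, Jan 18, Jan 19, Jan 20, Jan 21, Jan 22, Jan 25, Jan 26, Jan 27, skipping weekends) brings us to Wednesday, Jan 27, 2027, which is the date on which the default interest accrual becomes due.

Jan 27, 2027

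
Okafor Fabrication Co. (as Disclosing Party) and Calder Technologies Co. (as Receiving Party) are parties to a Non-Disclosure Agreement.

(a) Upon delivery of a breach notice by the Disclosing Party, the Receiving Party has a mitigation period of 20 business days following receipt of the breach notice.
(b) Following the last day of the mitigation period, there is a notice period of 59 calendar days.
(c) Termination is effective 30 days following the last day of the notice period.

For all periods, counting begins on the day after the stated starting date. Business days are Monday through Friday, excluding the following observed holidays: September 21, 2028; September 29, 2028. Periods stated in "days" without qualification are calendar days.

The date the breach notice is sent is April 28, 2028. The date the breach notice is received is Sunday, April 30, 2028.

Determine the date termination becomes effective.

The last day of the mitigation period: 20 business days after Sunday, April 30, 2028, skipping weekends — May 1, May 2, May 3, May 4, …, May 24, May 25, May 26 — lands on Friday, May 26, 2028.
Adding 59 calendar days to May 26, 2028 gives July 24, 2028, which is the last day of the notice period.
Adding 30 calendar days to July 24, 2028 gives August 23, 2028, which is the date termination becomes effective.

August 23, 2028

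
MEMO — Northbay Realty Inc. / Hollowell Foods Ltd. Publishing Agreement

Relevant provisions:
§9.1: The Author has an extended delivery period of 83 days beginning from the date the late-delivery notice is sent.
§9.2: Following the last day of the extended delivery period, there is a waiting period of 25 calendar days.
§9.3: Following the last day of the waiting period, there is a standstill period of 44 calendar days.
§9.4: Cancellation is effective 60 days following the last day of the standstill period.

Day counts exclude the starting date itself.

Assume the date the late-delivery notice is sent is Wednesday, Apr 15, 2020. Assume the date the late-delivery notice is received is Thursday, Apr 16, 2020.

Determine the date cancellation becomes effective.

The last day of the extended delivery period: Apr 15, 2020 + 83 days = Jul 7, 2020.
The last day of the waiting period: Jul 7, 2020 + 25 days = Aug 1, 2020.
Adding 44 calendar days to Aug 1, 2020 gives Sep 14, 2020, which is the last day of the standstill period.
The date cancellation becomes effective: Sep 14, 2020 + 60 days = Nov 13, 2020.

Nov 13, 2020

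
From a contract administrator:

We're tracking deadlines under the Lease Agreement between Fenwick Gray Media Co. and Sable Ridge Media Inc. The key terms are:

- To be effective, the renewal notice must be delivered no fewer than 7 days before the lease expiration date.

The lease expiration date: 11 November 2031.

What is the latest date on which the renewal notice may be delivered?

4 November 2031

11 November 2031 minus 7 days is 4 November 2031.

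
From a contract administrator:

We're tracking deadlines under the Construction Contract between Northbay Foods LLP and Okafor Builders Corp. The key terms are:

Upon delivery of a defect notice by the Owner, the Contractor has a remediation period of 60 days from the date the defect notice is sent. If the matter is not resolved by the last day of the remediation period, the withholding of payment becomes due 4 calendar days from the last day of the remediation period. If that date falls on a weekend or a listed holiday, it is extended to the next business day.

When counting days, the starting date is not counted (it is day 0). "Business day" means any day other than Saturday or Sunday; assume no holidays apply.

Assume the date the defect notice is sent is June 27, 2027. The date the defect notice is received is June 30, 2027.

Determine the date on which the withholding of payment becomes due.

August 30, 2027

Adding 60 calendar days to June 27, 2027 gives August 26, 2027, which is the last day of the remediation period.
The date on which the withholding of payment becomes due: 4 calendar days after August 26, 2027 is August 30, 2027. August 30, 2027 is a Monday, so no roll-forward applies.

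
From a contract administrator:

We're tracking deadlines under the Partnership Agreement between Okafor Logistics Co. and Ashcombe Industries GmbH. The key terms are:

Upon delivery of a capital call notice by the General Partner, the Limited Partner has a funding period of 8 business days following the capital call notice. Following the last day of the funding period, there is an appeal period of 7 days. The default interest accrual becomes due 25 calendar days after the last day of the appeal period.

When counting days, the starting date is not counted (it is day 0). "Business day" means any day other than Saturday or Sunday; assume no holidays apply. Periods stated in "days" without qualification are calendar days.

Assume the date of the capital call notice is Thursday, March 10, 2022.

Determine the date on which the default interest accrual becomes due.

The last day of the funding period: 8 business days after Thursday, March 10, 2022, skipping weekends — Mar 11, Mar 14, Mar 15, Mar 16, Mar 17, Mar 18, Mar 21, Mar 22 — lands on Tuesday, March 22, 2022.
The last day of the appeal period: 7 calendar days after March 22, 2022 is March 29, 2022.
The date on which the default interest accrual becomes due: March 29, 2022 + 25 days = April 23, 2022.

April 23, 2022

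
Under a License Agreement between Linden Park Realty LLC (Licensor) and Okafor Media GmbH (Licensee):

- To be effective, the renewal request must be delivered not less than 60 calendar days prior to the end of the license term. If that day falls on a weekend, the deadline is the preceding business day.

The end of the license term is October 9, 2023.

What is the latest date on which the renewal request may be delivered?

Counting back 60 calendar days from October 9, 2023 gives August 10, 2023. That is a Thursday, so no adjustment is needed.

August 10, 2023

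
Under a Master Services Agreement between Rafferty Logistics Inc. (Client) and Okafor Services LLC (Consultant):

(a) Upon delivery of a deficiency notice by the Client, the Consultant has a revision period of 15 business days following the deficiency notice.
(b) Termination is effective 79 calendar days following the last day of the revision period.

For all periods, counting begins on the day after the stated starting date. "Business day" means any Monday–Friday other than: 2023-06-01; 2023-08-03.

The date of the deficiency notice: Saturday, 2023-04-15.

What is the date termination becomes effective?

From Saturday, 2023-04-15, 15 business days (Apr 17, Apr 18, Apr 19, Apr 20, …, May 3, May 4, May 5, skipping weekends) brings us to Friday, 2023-05-05, which is the last day of the revision period.
The date termination becomes effective: 2023-05-05 + 79 days = 2023-07-23.

2023-07-23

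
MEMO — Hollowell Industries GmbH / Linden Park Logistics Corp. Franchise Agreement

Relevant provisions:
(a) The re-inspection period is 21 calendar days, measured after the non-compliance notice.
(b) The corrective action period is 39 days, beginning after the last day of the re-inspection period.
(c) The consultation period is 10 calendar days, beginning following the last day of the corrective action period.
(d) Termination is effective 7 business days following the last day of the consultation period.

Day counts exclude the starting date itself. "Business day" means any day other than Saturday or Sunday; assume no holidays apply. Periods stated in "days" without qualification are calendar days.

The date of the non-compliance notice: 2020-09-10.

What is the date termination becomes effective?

Adding 21 calendar days to 2020-09-10 gives 2020-10-01, which is the last day of the re-inspection period.
The last day of the corrective action period: 2020-10-01 + 39 days = 2020-11-09.
The last day of the consultation period: 2020-11-09 + 10 days = 2020-11-19.
From Thursday, 2020-11-19, 7 business days (Nov 20, Nov 23, Nov 24, Nov 25, Nov 26, Nov 27, Nov 30, skipping weekends) brings us to Monday, 2020-11-30, which is the date termination becomes effective.

2020-11-30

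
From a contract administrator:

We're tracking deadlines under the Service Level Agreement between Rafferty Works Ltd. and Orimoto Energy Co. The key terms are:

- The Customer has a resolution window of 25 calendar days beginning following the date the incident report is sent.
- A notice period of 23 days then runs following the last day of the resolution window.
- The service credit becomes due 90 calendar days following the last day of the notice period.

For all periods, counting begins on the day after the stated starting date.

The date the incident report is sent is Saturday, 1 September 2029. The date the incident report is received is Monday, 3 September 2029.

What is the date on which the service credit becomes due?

The last day of the resolution window: 1 September 2029 + 25 days = 26 September 2029.
The last day of the notice period: 26 September 2029 + 23 days = 19 October 2029.
Adding 90 calendar days to 19 October 2029 gives 17 January 2030, which is the date on which the service credit becomes due.

17 January 2030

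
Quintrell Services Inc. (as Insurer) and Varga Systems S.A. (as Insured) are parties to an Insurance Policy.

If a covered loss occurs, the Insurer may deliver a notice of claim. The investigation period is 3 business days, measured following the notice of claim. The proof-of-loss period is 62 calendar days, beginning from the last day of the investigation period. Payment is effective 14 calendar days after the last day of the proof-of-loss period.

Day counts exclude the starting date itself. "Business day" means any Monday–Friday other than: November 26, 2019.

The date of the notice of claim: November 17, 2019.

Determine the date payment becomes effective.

The last day of the investigation period: 3 business days after Sunday, November 17, 2019, skipping weekends — Nov 18, Nov 19, Nov 20 — lands on Wednesday, November 20, 2019.
The last day of the proof-of-loss period: November 20, 2019 + 62 days = January 21, 2020.
The date payment becomes effective: January 21, 2020 + 14 days = February 4, 2020.

February 4, 2020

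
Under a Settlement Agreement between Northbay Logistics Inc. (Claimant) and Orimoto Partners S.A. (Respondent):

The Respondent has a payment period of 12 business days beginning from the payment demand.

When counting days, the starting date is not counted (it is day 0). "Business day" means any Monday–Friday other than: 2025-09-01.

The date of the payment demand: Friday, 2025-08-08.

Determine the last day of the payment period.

2025-08-26

The last day of the payment period: counting 12 business days from Friday, 2025-08-08 (Aug 11, Aug 12, Aug 13, Aug 14, …, Aug 22, Aug 25, Aug 26, skipping weekends) reaches Tuesday, 2025-08-26.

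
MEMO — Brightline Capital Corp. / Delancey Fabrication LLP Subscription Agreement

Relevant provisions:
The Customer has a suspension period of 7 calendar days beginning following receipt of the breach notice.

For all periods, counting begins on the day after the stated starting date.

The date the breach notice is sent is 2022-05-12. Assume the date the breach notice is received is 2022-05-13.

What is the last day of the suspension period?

2022-05-20

The last day of the suspension period: 2022-05-13 + 7 days = 2022-05-20.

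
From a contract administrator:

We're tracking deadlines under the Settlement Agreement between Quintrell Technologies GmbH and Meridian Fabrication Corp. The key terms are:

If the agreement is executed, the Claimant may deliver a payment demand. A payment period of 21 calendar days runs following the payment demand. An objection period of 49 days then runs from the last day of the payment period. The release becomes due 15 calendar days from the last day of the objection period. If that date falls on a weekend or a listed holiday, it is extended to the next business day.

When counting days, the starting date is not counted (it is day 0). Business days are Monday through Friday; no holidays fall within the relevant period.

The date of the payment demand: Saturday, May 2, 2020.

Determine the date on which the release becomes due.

Jul 27, 2020

The last day of the payment period: 21 calendar days after May 2, 2020 is May 23, 2020.
The last day of the objection period: May 23, 2020 + 49 days = Jul 11, 2020.
Adding 15 calendar days to Jul 11, 2020 gives Jul 26, 2020, which is the date on which the release becomes due. That falls on a Sunday, so it rolls to the next business day, Monday, Jul 27, 2020.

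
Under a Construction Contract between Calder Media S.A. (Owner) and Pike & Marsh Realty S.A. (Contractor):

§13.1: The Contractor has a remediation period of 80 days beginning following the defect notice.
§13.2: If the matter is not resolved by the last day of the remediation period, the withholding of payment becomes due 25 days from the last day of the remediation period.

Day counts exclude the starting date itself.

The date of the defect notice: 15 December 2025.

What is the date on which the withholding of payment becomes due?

30 March 2026

The last day of the remediation period: 15 December 2025 + 80 days = 5 March 2026.
The date on which the withholding of payment becomes due: 5 March 2026 + 25 days = 30 March 2026.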